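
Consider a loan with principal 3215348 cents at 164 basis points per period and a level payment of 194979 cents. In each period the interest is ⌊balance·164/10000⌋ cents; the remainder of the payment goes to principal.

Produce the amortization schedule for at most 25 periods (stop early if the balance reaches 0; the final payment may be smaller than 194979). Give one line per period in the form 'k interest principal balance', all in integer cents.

1 52731 142248 3073100
2 50398 144581 2928519
3 48027 146952 2781567
4 45617 149362 2632205
5 43168 151811 2480394
6 40678 154301 2326093
7 38147 156832 2169261
8 35575 159404 2009857
9 32961 162018 1847839
10 30304 164675 1683164
11 27603 167376 1515788
12 24858 170121 1345667
13 22068 172911 1172756
14 19233 175746 997010
15 16350 178629 818381
16 13421 181558 636823
17 10443 184536 452287
18 7417 187562 264725
19 4341 190638 74087
20 1215 74087 0

1. interest=⌊3215348·164/10000⌋=52731; principal=194979-52731=142248; balance=3215348-142248=3073100
2. interest=⌊3073100·164/10000⌋=50398; principal=194979-50398=144581; balance=3073100-144581=2928519
3. interest=⌊2928519·164/10000⌋=48027; principal=194979-48027=146952; balance=2928519-146952=2781567
4. interest=⌊2781567·164/10000⌋=45617; principal=194979-45617=149362; balance=2781567-149362=2632205
5. interest=⌊2632205·164/10000⌋=43168; principal=194979-43168=151811; balance=2632205-151811=2480394
6. interest=⌊2480394·164/10000⌋=40678; principal=194979-40678=154301; balance=2480394-154301=2326093
7. interest=⌊2326093·164/10000⌋=38147; principal=194979-38147=156832; balance=2326093-156832=2169261
8. interest=⌊2169261·164/10000⌋=35575; principal=194979-35575=159404; balance=2169261-159404=2009857
9. interest=⌊2009857·164/10000⌋=32961; principal=194979-32961=162018; balance=2009857-162018=1847839
10. interest=⌊1847839·164/10000⌋=30304; principal=194979-30304=164675; balance=1847839-164675=1683164
11. interest=⌊1683164·164/10000⌋=27603; principal=194979-27603=167376; balance=1683164-167376=1515788
12. interest=⌊1515788·164/10000⌋=24858; principal=194979-24858=170121; balance=1515788-170121=1345667
13. interest=⌊1345667·164/10000⌋=22068; principal=194979-22068=172911; balance=1345667-172911=1172756
14. interest=⌊1172756·164/10000⌋=19233; principal=194979-19233=175746; balance=1172756-175746=997010
15. interest=⌊997010·164/10000⌋=16350; principal=194979-16350=178629; balance=997010-178629=818381
16. interest=⌊818381·164/10000⌋=13421; principal=194979-13421=181558; balance=818381-181558=636823
17. interest=⌊636823·164/10000⌋=10443; principal=194979-10443=184536; balance=636823-184536=452287
18. interest=⌊452287·164/10000⌋=7417; principal=194979-7417=187562; balance=452287-187562=264725
19. interest=⌊264725·164/10000⌋=4341; principal=194979-4341=190638; balance=264725-190638=74087
20. interest=⌊74087·164/10000⌋=1215; principal=min(194979-1215,74087)=74087; balance=74087-74087=0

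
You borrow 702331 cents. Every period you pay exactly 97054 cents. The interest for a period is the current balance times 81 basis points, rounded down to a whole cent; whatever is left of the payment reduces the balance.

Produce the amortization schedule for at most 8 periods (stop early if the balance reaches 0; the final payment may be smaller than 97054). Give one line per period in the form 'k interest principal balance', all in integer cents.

1. interest=⌊702331·81/10000⌋=5688; principal=97054-5688=91366; balance=702331-91366=610965
2. interest=⌊610965·81/10000⌋=4948; principal=97054-4948=92106; balance=610965-92106=518859
3. interest=⌊518859·81/10000⌋=4202; principal=97054-4202=92852; balance=518859-92852=426007
4. interest=⌊426007·81/10000⌋=3450; principal=97054-3450=93604; balance=426007-93604=332403
5. interest=⌊332403·81/10000⌋=2692; principal=97054-2692=94362; balance=332403-94362=238041
6. interest=⌊238041·81/10000⌋=1928; principal=97054-1928=95126; balance=238041-95126=142915
7. interest=⌊142915·81/10000⌋=1157; principal=97054-1157=95897; balance=142915-95897=47018
8. interest=⌊47018·81/10000⌋=380; principal=min(97054-380,47018)=47018; balance=47018-47018=0

1 5688 91366 610965
2 4948 92106 518859
3 4202 92852 426007
4 3450 93604 332403
5 2692 94362 238041
6 1928 95126 142915
7 1157 95897 47018
8 380 47018 0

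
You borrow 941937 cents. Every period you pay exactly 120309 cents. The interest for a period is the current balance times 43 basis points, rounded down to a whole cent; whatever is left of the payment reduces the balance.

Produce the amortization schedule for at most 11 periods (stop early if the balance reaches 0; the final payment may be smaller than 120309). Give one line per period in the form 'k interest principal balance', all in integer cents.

1. interest=⌊941937·43/10000⌋=4050; principal=120309-4050=116259; balance=941937-116259=825678
2. interest=⌊825678·43/10000⌋=3550; principal=120309-3550=116759; balance=825678-116759=708919
3. interest=⌊708919·43/10000⌋=3048; principal=120309-3048=117261; balance=708919-117261=591658
4. interest=⌊591658·43/10000⌋=2544; principal=120309-2544=117765; balance=591658-117765=473893
5. interest=⌊473893·43/10000⌋=2037; principal=120309-2037=118272; balance=473893-118272=355621
6. interest=⌊355621·43/10000⌋=1529; principal=120309-1529=118780; balance=355621-118780=236841
7. interest=⌊236841·43/10000⌋=1018; principal=120309-1018=119291; balance=236841-119291=117550
8. interest=⌊117550·43/10000⌋=505; principal=min(120309-505,117550)=117550; balance=117550-117550=0

1 4050 116259 825678
2 3550 116759 708919
3 3048 117261 591658
4 2544 117765 473893
5 2037 118272 355621
6 1529 118780 236841
7 1018 119291 117550
8 505 117550 0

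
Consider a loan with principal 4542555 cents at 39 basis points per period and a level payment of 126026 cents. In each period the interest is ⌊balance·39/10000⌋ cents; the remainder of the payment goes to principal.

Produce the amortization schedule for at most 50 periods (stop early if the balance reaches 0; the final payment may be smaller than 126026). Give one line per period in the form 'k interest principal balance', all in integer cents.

1. interest=⌊4542555·39/10000⌋=17715; principal=126026-17715=108311; balance=4542555-108311=4434244
2. interest=⌊4434244·39/10000⌋=17293; principal=126026-17293=108733; balance=4434244-108733=4325511
3. interest=⌊4325511·39/10000⌋=16869; principal=126026-16869=109157; balance=4325511-109157=4216354
4. interest=⌊4216354·39/10000⌋=16443; principal=126026-16443=109583; balance=4216354-109583=4106771
5. interest=⌊4106771·39/10000⌋=16016; principal=126026-16016=110010; balance=4106771-110010=3996761
6. interest=⌊3996761·39/10000⌋=15587; principal=126026-15587=110439; balance=3996761-110439=3886322
7. interest=⌊3886322·39/10000⌋=15156; principal=126026-15156=110870; balance=3886322-110870=3775452
8. interest=⌊3775452·39/10000⌋=14724; principal=126026-14724=111302; balance=3775452-111302=3664150
9. interest=⌊3664150·39/10000⌋=14290; principal=126026-14290=111736; balance=3664150-111736=3552414
10. interest=⌊3552414·39/10000⌋=13854; principal=126026-13854=112172; balance=3552414-112172=3440242
11. interest=⌊3440242·39/10000⌋=13416; principal=126026-13416=112610; balance=3440242-112610=3327632
12. interest=⌊3327632·39/10000⌋=12977; principal=126026-12977=113049; balance=3327632-113049=3214583
13. interest=⌊3214583·39/10000⌋=12536; principal=126026-12536=113490; balance=3214583-113490=3101093
14. interest=⌊3101093·39/10000⌋=12094; principal=126026-12094=113932; balance=3101093-113932=2987161
15. interest=⌊2987161·39/10000⌋=11649; principal=126026-11649=114377; balance=2987161-114377=2872784
16. interest=⌊2872784·39/10000⌋=11203; principal=126026-11203=114823; balance=2872784-114823=2757961
17. interest=⌊2757961·39/10000⌋=10756; principal=126026-10756=115270; balance=2757961-115270=2642691
18. interest=⌊2642691·39/10000⌋=10306; principal=126026-10306=115720; balance=2642691-115720=2526971
19. interest=⌊2526971·39/10000⌋=9855; principal=126026-9855=116171; balance=2526971-116171=2410800
20. interest=⌊2410800·39/10000⌋=9402; principal=126026-9402=116624; balance=2410800-116624=2294176
21. interest=⌊2294176·39/10000⌋=8947; principal=126026-8947=117079; balance=2294176-117079=2177097
22. interest=⌊2177097·39/10000⌋=8490; principal=126026-8490=117536; balance=2177097-117536=2059561
23. interest=⌊2059561·39/10000⌋=8032; principal=126026-8032=117994; balance=2059561-117994=1941567
24. interest=⌊1941567·39/10000⌋=7572; principal=126026-7572=118454; balance=1941567-118454=1823113
25. interest=⌊1823113·39/10000⌋=7110; principal=126026-7110=118916; balance=1823113-118916=1704197
26. interest=⌊1704197·39/10000⌋=6646; principal=126026-6646=119380; balance=1704197-119380=1584817
27. interest=⌊1584817·39/10000⌋=6180; principal=126026-6180=119846; balance=1584817-119846=1464971
28. interest=⌊1464971·39/10000⌋=5713; principal=126026-5713=120313; balance=1464971-120313=1344658
29. interest=⌊1344658·39/10000⌋=5244; principal=126026-5244=120782; balance=1344658-120782=1223876
30. interest=⌊1223876·39/10000⌋=4773; principal=126026-4773=121253; balance=1223876-121253=1102623
31. interest=⌊1102623·39/10000⌋=4300; principal=126026-4300=121726; balance=1102623-121726=980897
32. interest=⌊980897·39/10000⌋=3825; principal=126026-3825=122201; balance=980897-122201=858696
33. interest=⌊858696·39/10000⌋=3348; principal=126026-3348=122678; balance=858696-122678=736018
34. interest=⌊736018·39/10000⌋=2870; principal=126026-2870=123156; balance=736018-123156=612862
35. interest=⌊612862·39/10000⌋=2390; principal=126026-2390=123636; balance=612862-123636=489226
36. interest=⌊489226·39/10000⌋=1907; principal=126026-1907=124119; balance=489226-124119=365107
37. interest=⌊365107·39/10000⌋=1423; principal=126026-1423=124603; balance=365107-124603=240504
38. interest=⌊240504·39/10000⌋=937; principal=126026-937=125089; balance=240504-125089=115415
39. interest=⌊115415·39/10000⌋=450; principal=min(126026-450,115415)=115415; balance=115415-115415=0

1 17715 108311 4434244
2 17293 108733 4325511
3 16869 109157 4216354
4 16443 109583 4106771
5 16016 110010 3996761
6 15587 110439 3886322
7 15156 110870 3775452
8 14724 111302 3664150
9 14290 111736 3552414
10 13854 112172 3440242
11 13416 112610 3327632
12 12977 113049 3214583
13 12536 113490 3101093
14 12094 113932 2987161
15 11649 114377 2872784
16 11203 114823 2757961
17 10756 115270 2642691
18 10306 115720 2526971
19 9855 116171 2410800
20 9402 116624 2294176
21 8947 117079 2177097
22 8490 117536 2059561
23 8032 117994 1941567
24 7572 118454 1823113
25 7110 118916 1704197
26 6646 119380 1584817
27 6180 119846 1464971
28 5713 120313 1344658
29 5244 120782 1223876
30 4773 121253 1102623
31 4300 121726 980897
32 3825 122201 858696
33 3348 122678 736018
34 2870 123156 612862
35 2390 123636 489226
36 1907 124119 365107
37 1423 124603 240504
38 937 125089 115415
39 450 115415 0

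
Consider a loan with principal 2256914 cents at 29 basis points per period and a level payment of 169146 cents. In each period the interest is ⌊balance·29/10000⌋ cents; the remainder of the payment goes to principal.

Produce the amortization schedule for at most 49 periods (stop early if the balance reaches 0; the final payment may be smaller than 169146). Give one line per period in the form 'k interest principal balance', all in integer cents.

1 6545 162601 2094313
2 6073 163073 1931240
3 5600 163546 1767694
4 5126 164020 1603674
5 4650 164496 1439178
6 4173 164973 1274205
7 3695 165451 1108754
8 3215 165931 942823
9 2734 166412 776411
10 2251 166895 609516
11 1767 167379 442137
12 1282 167864 274273
13 795 168351 105922
14 307 105922 0

1. interest=⌊2256914·29/10000⌋=6545; principal=169146-6545=162601; balance=2256914-162601=2094313
2. interest=⌊2094313·29/10000⌋=6073; principal=169146-6073=163073; balance=2094313-163073=1931240
3. interest=⌊1931240·29/10000⌋=5600; principal=169146-5600=163546; balance=1931240-163546=1767694
4. interest=⌊1767694·29/10000⌋=5126; principal=169146-5126=164020; balance=1767694-164020=1603674
5. interest=⌊1603674·29/10000⌋=4650; principal=169146-4650=164496; balance=1603674-164496=1439178
6. interest=⌊1439178·29/10000⌋=4173; principal=169146-4173=164973; balance=1439178-164973=1274205
7. interest=⌊1274205·29/10000⌋=3695; principal=169146-3695=165451; balance=1274205-165451=1108754
8. interest=⌊1108754·29/10000⌋=3215; principal=169146-3215=165931; balance=1108754-165931=942823
9. interest=⌊942823·29/10000⌋=2734; principal=169146-2734=166412; balance=942823-166412=776411
10. interest=⌊776411·29/10000⌋=2251; principal=169146-2251=166895; balance=776411-166895=609516
11. interest=⌊609516·29/10000⌋=1767; principal=169146-1767=167379; balance=609516-167379=442137
12. interest=⌊442137·29/10000⌋=1282; principal=169146-1282=167864; balance=442137-167864=274273
13. interest=⌊274273·29/10000⌋=795; principal=169146-795=168351; balance=274273-168351=105922
14. interest=⌊105922·29/10000⌋=307; principal=min(169146-307,105922)=105922; balance=105922-105922=0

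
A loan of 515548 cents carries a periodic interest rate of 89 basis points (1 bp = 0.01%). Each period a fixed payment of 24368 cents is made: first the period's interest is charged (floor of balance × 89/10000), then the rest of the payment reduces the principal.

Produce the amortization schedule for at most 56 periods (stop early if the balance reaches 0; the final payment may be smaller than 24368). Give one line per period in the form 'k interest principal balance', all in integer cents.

1 4588 19780 495768
2 4412 19956 475812
3 4234 20134 455678
4 4055 20313 435365
5 3874 20494 414871
6 3692 20676 394195
7 3508 20860 373335
8 3322 21046 352289
9 3135 21233 331056
10 2946 21422 309634
11 2755 21613 288021
12 2563 21805 266216
13 2369 21999 244217
14 2173 22195 222022
15 1975 22393 199629
16 1776 22592 177037
17 1575 22793 154244
18 1372 22996 131248
19 1168 23200 108048
20 961 23407 84641
21 753 23615 61026
22 543 23825 37201
23 331 24037 13164
24 117 13164 0

1. interest=⌊515548·89/10000⌋=4588; principal=24368-4588=19780; balance=515548-19780=495768
2. interest=⌊495768·89/10000⌋=4412; principal=24368-4412=19956; balance=495768-19956=475812
3. interest=⌊475812·89/10000⌋=4234; principal=24368-4234=20134; balance=475812-20134=455678
4. interest=⌊455678·89/10000⌋=4055; principal=24368-4055=20313; balance=455678-20313=435365
5. interest=⌊435365·89/10000⌋=3874; principal=24368-3874=20494; balance=435365-20494=414871
6. interest=⌊414871·89/10000⌋=3692; principal=24368-3692=20676; balance=414871-20676=394195
7. interest=⌊394195·89/10000⌋=3508; principal=24368-3508=20860; balance=394195-20860=373335
8. interest=⌊373335·89/10000⌋=3322; principal=24368-3322=21046; balance=373335-21046=352289
9. interest=⌊352289·89/10000⌋=3135; principal=24368-3135=21233; balance=352289-21233=331056
10. interest=⌊331056·89/10000⌋=2946; principal=24368-2946=21422; balance=331056-21422=309634
11. interest=⌊309634·89/10000⌋=2755; principal=24368-2755=21613; balance=309634-21613=288021
12. interest=⌊288021·89/10000⌋=2563; principal=24368-2563=21805; balance=288021-21805=266216
13. interest=⌊266216·89/10000⌋=2369; principal=24368-2369=21999; balance=266216-21999=244217
14. interest=⌊244217·89/10000⌋=2173; principal=24368-2173=22195; balance=244217-22195=222022
15. interest=⌊222022·89/10000⌋=1975; principal=24368-1975=22393; balance=222022-22393=199629
16. interest=⌊199629·89/10000⌋=1776; principal=24368-1776=22592; balance=199629-22592=177037
17. interest=⌊177037·89/10000⌋=1575; principal=24368-1575=22793; balance=177037-22793=154244
18. interest=⌊154244·89/10000⌋=1372; principal=24368-1372=22996; balance=154244-22996=131248
19. interest=⌊131248·89/10000⌋=1168; principal=24368-1168=23200; balance=131248-23200=108048
20. interest=⌊108048·89/10000⌋=961; principal=24368-961=23407; balance=108048-23407=84641
21. interest=⌊84641·89/10000⌋=753; principal=24368-753=23615; balance=84641-23615=61026
22. interest=⌊61026·89/10000⌋=543; principal=24368-543=23825; balance=61026-23825=37201
23. interest=⌊37201·89/10000⌋=331; principal=24368-331=24037; balance=37201-24037=13164
24. interest=⌊13164·89/10000⌋=117; principal=min(24368-117,13164)=13164; balance=13164-13164=0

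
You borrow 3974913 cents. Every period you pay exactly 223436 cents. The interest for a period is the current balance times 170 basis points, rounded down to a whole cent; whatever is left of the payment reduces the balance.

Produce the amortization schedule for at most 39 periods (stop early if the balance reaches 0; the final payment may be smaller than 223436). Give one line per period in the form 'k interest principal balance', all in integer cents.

1 67573 155863 3819050
2 64923 158513 3660537
3 62229 161207 3499330
4 59488 163948 3335382
5 56701 166735 3168647
6 53866 169570 2999077
7 50984 172452 2826625
8 48052 175384 2651241
9 45071 178365 2472876
10 42038 181398 2291478
11 38955 184481 2106997
12 35818 187618 1919379
13 32629 190807 1728572
14 29385 194051 1534521
15 26086 197350 1337171
16 22731 200705 1136466
17 19319 204117 932349
18 15849 207587 724762
19 12320 211116 513646
20 8731 214705 298941
21 5081 218355 80586
22 1369 80586 0

1. interest=⌊3974913·170/10000⌋=67573; principal=223436-67573=155863; balance=3974913-155863=3819050
2. interest=⌊3819050·170/10000⌋=64923; principal=223436-64923=158513; balance=3819050-158513=3660537
3. interest=⌊3660537·170/10000⌋=62229; principal=223436-62229=161207; balance=3660537-161207=3499330
4. interest=⌊3499330·170/10000⌋=59488; principal=223436-59488=163948; balance=3499330-163948=3335382
5. interest=⌊3335382·170/10000⌋=56701; principal=223436-56701=166735; balance=3335382-166735=3168647
6. interest=⌊3168647·170/10000⌋=53866; principal=223436-53866=169570; balance=3168647-169570=2999077
7. interest=⌊2999077·170/10000⌋=50984; principal=223436-50984=172452; balance=2999077-172452=2826625
8. interest=⌊2826625·170/10000⌋=48052; principal=223436-48052=175384; balance=2826625-175384=2651241
9. interest=⌊2651241·170/10000⌋=45071; principal=223436-45071=178365; balance=2651241-178365=2472876
10. interest=⌊2472876·170/10000⌋=42038; principal=223436-42038=181398; balance=2472876-181398=2291478
11. interest=⌊2291478·170/10000⌋=38955; principal=223436-38955=184481; balance=2291478-184481=2106997
12. interest=⌊2106997·170/10000⌋=35818; principal=223436-35818=187618; balance=2106997-187618=1919379
13. interest=⌊1919379·170/10000⌋=32629; principal=223436-32629=190807; balance=1919379-190807=1728572
14. interest=⌊1728572·170/10000⌋=29385; principal=223436-29385=194051; balance=1728572-194051=1534521
15. interest=⌊1534521·170/10000⌋=26086; principal=223436-26086=197350; balance=1534521-197350=1337171
16. interest=⌊1337171·170/10000⌋=22731; principal=223436-22731=200705; balance=1337171-200705=1136466
17. interest=⌊1136466·170/10000⌋=19319; principal=223436-19319=204117; balance=1136466-204117=932349
18. interest=⌊932349·170/10000⌋=15849; principal=223436-15849=207587; balance=932349-207587=724762
19. interest=⌊724762·170/10000⌋=12320; principal=223436-12320=211116; balance=724762-211116=513646
20. interest=⌊513646·170/10000⌋=8731; principal=223436-8731=214705; balance=513646-214705=298941
21. interest=⌊298941·170/10000⌋=5081; principal=223436-5081=218355; balance=298941-218355=80586
22. interest=⌊80586·170/10000⌋=1369; principal=min(223436-1369,80586)=80586; balance=80586-80586=0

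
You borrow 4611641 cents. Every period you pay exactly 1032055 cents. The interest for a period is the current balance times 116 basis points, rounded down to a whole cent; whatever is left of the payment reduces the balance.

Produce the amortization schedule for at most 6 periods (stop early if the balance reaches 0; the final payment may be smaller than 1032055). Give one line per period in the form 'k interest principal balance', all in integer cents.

1 53495 978560 3633081
2 42143 989912 2643169
3 30660 1001395 1641774
4 19044 1013011 628763
5 7293 628763 0

1. interest=⌊4611641·116/10000⌋=53495; principal=1032055-53495=978560; balance=4611641-978560=3633081
2. interest=⌊3633081·116/10000⌋=42143; principal=1032055-42143=989912; balance=3633081-989912=2643169
3. interest=⌊2643169·116/10000⌋=30660; principal=1032055-30660=1001395; balance=2643169-1001395=1641774
4. interest=⌊1641774·116/10000⌋=19044; principal=1032055-19044=1013011; balance=1641774-1013011=628763
5. interest=⌊628763·116/10000⌋=7293; principal=min(1032055-7293,628763)=628763; balance=628763-628763=0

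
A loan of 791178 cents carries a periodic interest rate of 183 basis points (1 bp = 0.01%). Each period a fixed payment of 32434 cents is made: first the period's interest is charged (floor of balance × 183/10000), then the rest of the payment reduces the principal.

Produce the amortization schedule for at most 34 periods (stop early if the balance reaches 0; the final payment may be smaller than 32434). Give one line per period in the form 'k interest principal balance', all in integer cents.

1. interest=⌊791178·183/10000⌋=14478; principal=32434-14478=17956; balance=791178-17956=773222
2. interest=⌊773222·183/10000⌋=14149; principal=32434-14149=18285; balance=773222-18285=754937
3. interest=⌊754937·183/10000⌋=13815; principal=32434-13815=18619; balance=754937-18619=736318
4. interest=⌊736318·183/10000⌋=13474; principal=32434-13474=18960; balance=736318-18960=717358
5. interest=⌊717358·183/10000⌋=13127; principal=32434-13127=19307; balance=717358-19307=698051
6. interest=⌊698051·183/10000⌋=12774; principal=32434-12774=19660; balance=698051-19660=678391
7. interest=⌊678391·183/10000⌋=12414; principal=32434-12414=20020; balance=678391-20020=658371
8. interest=⌊658371·183/10000⌋=12048; principal=32434-12048=20386; balance=658371-20386=637985
9. interest=⌊637985·183/10000⌋=11675; principal=32434-11675=20759; balance=637985-20759=617226
10. interest=⌊617226·183/10000⌋=11295; principal=32434-11295=21139; balance=617226-21139=596087
11. interest=⌊596087·183/10000⌋=10908; principal=32434-10908=21526; balance=596087-21526=574561
12. interest=⌊574561·183/10000⌋=10514; principal=32434-10514=21920; balance=574561-21920=552641
13. interest=⌊552641·183/10000⌋=10113; principal=32434-10113=22321; balance=552641-22321=530320
14. interest=⌊530320·183/10000⌋=9704; principal=32434-9704=22730; balance=530320-22730=507590
15. interest=⌊507590·183/10000⌋=9288; principal=32434-9288=23146; balance=507590-23146=484444
16. interest=⌊484444·183/10000⌋=8865; principal=32434-8865=23569; balance=484444-23569=460875
17. interest=⌊460875·183/10000⌋=8434; principal=32434-8434=24000; balance=460875-24000=436875
18. interest=⌊436875·183/10000⌋=7994; principal=32434-7994=24440; balance=436875-24440=412435
19. interest=⌊412435·183/10000⌋=7547; principal=32434-7547=24887; balance=412435-24887=387548
20. interest=⌊387548·183/10000⌋=7092; principal=32434-7092=25342; balance=387548-25342=362206
21. interest=⌊362206·183/10000⌋=6628; principal=32434-6628=25806; balance=362206-25806=336400
22. interest=⌊336400·183/10000⌋=6156; principal=32434-6156=26278; balance=336400-26278=310122
23. interest=⌊310122·183/10000⌋=5675; principal=32434-5675=26759; balance=310122-26759=283363
24. interest=⌊283363·183/10000⌋=5185; principal=32434-5185=27249; balance=283363-27249=256114
25. interest=⌊256114·183/10000⌋=4686; principal=32434-4686=27748; balance=256114-27748=228366
26. interest=⌊228366·183/10000⌋=4179; principal=32434-4179=28255; balance=228366-28255=200111
27. interest=⌊200111·183/10000⌋=3662; principal=32434-3662=28772; balance=200111-28772=171339
28. interest=⌊171339·183/10000⌋=3135; principal=32434-3135=29299; balance=171339-29299=142040
29. interest=⌊142040·183/10000⌋=2599; principal=32434-2599=29835; balance=142040-29835=112205
30. interest=⌊112205·183/10000⌋=2053; principal=32434-2053=30381; balance=112205-30381=81824
31. interest=⌊81824·183/10000⌋=1497; principal=32434-1497=30937; balance=81824-30937=50887
32. interest=⌊50887·183/10000⌋=931; principal=32434-931=31503; balance=50887-31503=19384
33. interest=⌊19384·183/10000⌋=354; principal=min(32434-354,19384)=19384; balance=19384-19384=0

1 14478 17956 773222
2 14149 18285 754937
3 13815 18619 736318
4 13474 18960 717358
5 13127 19307 698051
6 12774 19660 678391
7 12414 20020 658371
8 12048 20386 637985
9 11675 20759 617226
10 11295 21139 596087
11 10908 21526 574561
12 10514 21920 552641
13 10113 22321 530320
14 9704 22730 507590
15 9288 23146 484444
16 8865 23569 460875
17 8434 24000 436875
18 7994 24440 412435
19 7547 24887 387548
20 7092 25342 362206
21 6628 25806 336400
22 6156 26278 310122
23 5675 26759 283363
24 5185 27249 256114
25 4686 27748 228366
26 4179 28255 200111
27 3662 28772 171339
28 3135 29299 142040
29 2599 29835 112205
30 2053 30381 81824
31 1497 30937 50887
32 931 31503 19384
33 354 19384 0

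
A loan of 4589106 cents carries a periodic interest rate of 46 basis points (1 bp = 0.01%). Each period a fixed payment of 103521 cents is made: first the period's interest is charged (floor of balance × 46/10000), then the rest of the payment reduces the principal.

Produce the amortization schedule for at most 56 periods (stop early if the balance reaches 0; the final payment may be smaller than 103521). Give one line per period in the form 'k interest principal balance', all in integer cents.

1 21109 82412 4506694
2 20730 82791 4423903
3 20349 83172 4340731
4 19967 83554 4257177
5 19583 83938 4173239
6 19196 84325 4088914
7 18809 84712 4004202
8 18419 85102 3919100
9 18027 85494 3833606
10 17634 85887 3747719
11 17239 86282 3661437
12 16842 86679 3574758
13 16443 87078 3487680
14 16043 87478 3400202
15 15640 87881 3312321
16 15236 88285 3224036
17 14830 88691 3135345
18 14422 89099 3046246
19 14012 89509 2956737
20 13600 89921 2866816
21 13187 90334 2776482
22 12771 90750 2685732
23 12354 91167 2594565
24 11934 91587 2502978
25 11513 92008 2410970
26 11090 92431 2318539
27 10665 92856 2225683
28 10238 93283 2132400
29 9809 93712 2038688
30 9377 94144 1944544
31 8944 94577 1849967
32 8509 95012 1754955
33 8072 95449 1659506
34 7633 95888 1563618
35 7192 96329 1467289
36 6749 96772 1370517
37 6304 97217 1273300
38 5857 97664 1175636
39 5407 98114 1077522
40 4956 98565 978957
41 4503 99018 879939
42 4047 99474 780465
43 3590 99931 680534
44 3130 100391 580143
45 2668 100853 479290
46 2204 101317 377973
47 1738 101783 276190
48 1270 102251 173939
49 800 102721 71218
50 327 71218 0

1. interest=⌊4589106·46/10000⌋=21109; principal=103521-21109=82412; balance=4589106-82412=4506694
2. interest=⌊4506694·46/10000⌋=20730; principal=103521-20730=82791; balance=4506694-82791=4423903
3. interest=⌊4423903·46/10000⌋=20349; principal=103521-20349=83172; balance=4423903-83172=4340731
4. interest=⌊4340731·46/10000⌋=19967; principal=103521-19967=83554; balance=4340731-83554=4257177
5. interest=⌊4257177·46/10000⌋=19583; principal=103521-19583=83938; balance=4257177-83938=4173239
6. interest=⌊4173239·46/10000⌋=19196; principal=103521-19196=84325; balance=4173239-84325=4088914
7. interest=⌊4088914·46/10000⌋=18809; principal=103521-18809=84712; balance=4088914-84712=4004202
8. interest=⌊4004202·46/10000⌋=18419; principal=103521-18419=85102; balance=4004202-85102=3919100
9. interest=⌊3919100·46/10000⌋=18027; principal=103521-18027=85494; balance=3919100-85494=3833606
10. interest=⌊3833606·46/10000⌋=17634; principal=103521-17634=85887; balance=3833606-85887=3747719
11. interest=⌊3747719·46/10000⌋=17239; principal=103521-17239=86282; balance=3747719-86282=3661437
12. interest=⌊3661437·46/10000⌋=16842; principal=103521-16842=86679; balance=3661437-86679=3574758
13. interest=⌊3574758·46/10000⌋=16443; principal=103521-16443=87078; balance=3574758-87078=3487680
14. interest=⌊3487680·46/10000⌋=16043; principal=103521-16043=87478; balance=3487680-87478=3400202
15. interest=⌊3400202·46/10000⌋=15640; principal=103521-15640=87881; balance=3400202-87881=3312321
16. interest=⌊3312321·46/10000⌋=15236; principal=103521-15236=88285; balance=3312321-88285=3224036
17. interest=⌊3224036·46/10000⌋=14830; principal=103521-14830=88691; balance=3224036-88691=3135345
18. interest=⌊3135345·46/10000⌋=14422; principal=103521-14422=89099; balance=3135345-89099=3046246
19. interest=⌊3046246·46/10000⌋=14012; principal=103521-14012=89509; balance=3046246-89509=2956737
20. interest=⌊2956737·46/10000⌋=13600; principal=103521-13600=89921; balance=2956737-89921=2866816
21. interest=⌊2866816·46/10000⌋=13187; principal=103521-13187=90334; balance=2866816-90334=2776482
22. interest=⌊2776482·46/10000⌋=12771; principal=103521-12771=90750; balance=2776482-90750=2685732
23. interest=⌊2685732·46/10000⌋=12354; principal=103521-12354=91167; balance=2685732-91167=2594565
24. interest=⌊2594565·46/10000⌋=11934; principal=103521-11934=91587; balance=2594565-91587=2502978
25. interest=⌊2502978·46/10000⌋=11513; principal=103521-11513=92008; balance=2502978-92008=2410970
26. interest=⌊2410970·46/10000⌋=11090; principal=103521-11090=92431; balance=2410970-92431=2318539
27. interest=⌊2318539·46/10000⌋=10665; principal=103521-10665=92856; balance=2318539-92856=2225683
28. interest=⌊2225683·46/10000⌋=10238; principal=103521-10238=93283; balance=2225683-93283=2132400
29. interest=⌊2132400·46/10000⌋=9809; principal=103521-9809=93712; balance=2132400-93712=2038688
30. interest=⌊2038688·46/10000⌋=9377; principal=103521-9377=94144; balance=2038688-94144=1944544
31. interest=⌊1944544·46/10000⌋=8944; principal=103521-8944=94577; balance=1944544-94577=1849967
32. interest=⌊1849967·46/10000⌋=8509; principal=103521-8509=95012; balance=1849967-95012=1754955
33. interest=⌊1754955·46/10000⌋=8072; principal=103521-8072=95449; balance=1754955-95449=1659506
34. interest=⌊1659506·46/10000⌋=7633; principal=103521-7633=95888; balance=1659506-95888=1563618
35. interest=⌊1563618·46/10000⌋=7192; principal=103521-7192=96329; balance=1563618-96329=1467289
36. interest=⌊1467289·46/10000⌋=6749; principal=103521-6749=96772; balance=1467289-96772=1370517
37. interest=⌊1370517·46/10000⌋=6304; principal=103521-6304=97217; balance=1370517-97217=1273300
38. interest=⌊1273300·46/10000⌋=5857; principal=103521-5857=97664; balance=1273300-97664=1175636
39. interest=⌊1175636·46/10000⌋=5407; principal=103521-5407=98114; balance=1175636-98114=1077522
40. interest=⌊1077522·46/10000⌋=4956; principal=103521-4956=98565; balance=1077522-98565=978957
41. interest=⌊978957·46/10000⌋=4503; principal=103521-4503=99018; balance=978957-99018=879939
42. interest=⌊879939·46/10000⌋=4047; principal=103521-4047=99474; balance=879939-99474=780465
43. interest=⌊780465·46/10000⌋=3590; principal=103521-3590=99931; balance=780465-99931=680534
44. interest=⌊680534·46/10000⌋=3130; principal=103521-3130=100391; balance=680534-100391=580143
45. interest=⌊580143·46/10000⌋=2668; principal=103521-2668=100853; balance=580143-100853=479290
46. interest=⌊479290·46/10000⌋=2204; principal=103521-2204=101317; balance=479290-101317=377973
47. interest=⌊377973·46/10000⌋=1738; principal=103521-1738=101783; balance=377973-101783=276190
48. interest=⌊276190·46/10000⌋=1270; principal=103521-1270=102251; balance=276190-102251=173939
49. interest=⌊173939·46/10000⌋=800; principal=103521-800=102721; balance=173939-102721=71218
50. interest=⌊71218·46/10000⌋=327; principal=min(103521-327,71218)=71218; balance=71218-71218=0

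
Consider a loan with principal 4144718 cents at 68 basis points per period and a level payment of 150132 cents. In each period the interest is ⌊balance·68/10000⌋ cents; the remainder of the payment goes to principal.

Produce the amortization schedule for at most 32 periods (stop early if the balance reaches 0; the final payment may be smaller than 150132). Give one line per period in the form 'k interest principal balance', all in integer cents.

1. interest=⌊4144718·68/10000⌋=28184; principal=150132-28184=121948; balance=4144718-121948=4022770
2. interest=⌊4022770·68/10000⌋=27354; principal=150132-27354=122778; balance=4022770-122778=3899992
3. interest=⌊3899992·68/10000⌋=26519; principal=150132-26519=123613; balance=3899992-123613=3776379
4. interest=⌊3776379·68/10000⌋=25679; principal=150132-25679=124453; balance=3776379-124453=3651926
5. interest=⌊3651926·68/10000⌋=24833; principal=150132-24833=125299; balance=3651926-125299=3526627
6. interest=⌊3526627·68/10000⌋=23981; principal=150132-23981=126151; balance=3526627-126151=3400476
7. interest=⌊3400476·68/10000⌋=23123; principal=150132-23123=127009; balance=3400476-127009=3273467
8. interest=⌊3273467·68/10000⌋=22259; principal=150132-22259=127873; balance=3273467-127873=3145594
9. interest=⌊3145594·68/10000⌋=21390; principal=150132-21390=128742; balance=3145594-128742=3016852
10. interest=⌊3016852·68/10000⌋=20514; principal=150132-20514=129618; balance=3016852-129618=2887234
11. interest=⌊2887234·68/10000⌋=19633; principal=150132-19633=130499; balance=2887234-130499=2756735
12. interest=⌊2756735·68/10000⌋=18745; principal=150132-18745=131387; balance=2756735-131387=2625348
13. interest=⌊2625348·68/10000⌋=17852; principal=150132-17852=132280; balance=2625348-132280=2493068
14. interest=⌊2493068·68/10000⌋=16952; principal=150132-16952=133180; balance=2493068-133180=2359888
15. interest=⌊2359888·68/10000⌋=16047; principal=150132-16047=134085; balance=2359888-134085=2225803
16. interest=⌊2225803·68/10000⌋=15135; principal=150132-15135=134997; balance=2225803-134997=2090806
17. interest=⌊2090806·68/10000⌋=14217; principal=150132-14217=135915; balance=2090806-135915=1954891
18. interest=⌊1954891·68/10000⌋=13293; principal=150132-13293=136839; balance=1954891-136839=1818052
19. interest=⌊1818052·68/10000⌋=12362; principal=150132-12362=137770; balance=1818052-137770=1680282
20. interest=⌊1680282·68/10000⌋=11425; principal=150132-11425=138707; balance=1680282-138707=1541575
21. interest=⌊1541575·68/10000⌋=10482; principal=150132-10482=139650; balance=1541575-139650=1401925
22. interest=⌊1401925·68/10000⌋=9533; principal=150132-9533=140599; balance=1401925-140599=1261326
23. interest=⌊1261326·68/10000⌋=8577; principal=150132-8577=141555; balance=1261326-141555=1119771
24. interest=⌊1119771·68/10000⌋=7614; principal=150132-7614=142518; balance=1119771-142518=977253
25. interest=⌊977253·68/10000⌋=6645; principal=150132-6645=143487; balance=977253-143487=833766
26. interest=⌊833766·68/10000⌋=5669; principal=150132-5669=144463; balance=833766-144463=689303
27. interest=⌊689303·68/10000⌋=4687; principal=150132-4687=145445; balance=689303-145445=543858
28. interest=⌊543858·68/10000⌋=3698; principal=150132-3698=146434; balance=543858-146434=397424
29. interest=⌊397424·68/10000⌋=2702; principal=150132-2702=147430; balance=397424-147430=249994
30. interest=⌊249994·68/10000⌋=1699; principal=150132-1699=148433; balance=249994-148433=101561
31. interest=⌊101561·68/10000⌋=690; principal=min(150132-690,101561)=101561; balance=101561-101561=0

1 28184 121948 4022770
2 27354 122778 3899992
3 26519 123613 3776379
4 25679 124453 3651926
5 24833 125299 3526627
6 23981 126151 3400476
7 23123 127009 3273467
8 22259 127873 3145594
9 21390 128742 3016852
10 20514 129618 2887234
11 19633 130499 2756735
12 18745 131387 2625348
13 17852 132280 2493068
14 16952 133180 2359888
15 16047 134085 2225803
16 15135 134997 2090806
17 14217 135915 1954891
18 13293 136839 1818052
19 12362 137770 1680282
20 11425 138707 1541575
21 10482 139650 1401925
22 9533 140599 1261326
23 8577 141555 1119771
24 7614 142518 977253
25 6645 143487 833766
26 5669 144463 689303
27 4687 145445 543858
28 3698 146434 397424
29 2702 147430 249994
30 1699 148433 101561
31 690 101561 0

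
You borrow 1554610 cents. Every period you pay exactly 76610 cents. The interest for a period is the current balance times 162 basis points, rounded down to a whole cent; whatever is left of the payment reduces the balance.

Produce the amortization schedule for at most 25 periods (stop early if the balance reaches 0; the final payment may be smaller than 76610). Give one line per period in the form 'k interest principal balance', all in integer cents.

1 25184 51426 1503184
2 24351 52259 1450925
3 23504 53106 1397819
4 22644 53966 1343853
5 21770 54840 1289013
6 20882 55728 1233285
7 19979 56631 1176654
8 19061 57549 1119105
9 18129 58481 1060624
10 17182 59428 1001196
11 16219 60391 940805
12 15241 61369 879436
13 14246 62364 817072
14 13236 63374 753698
15 12209 64401 689297
16 11166 65444 623853
17 10106 66504 557349
18 9029 67581 489768
19 7934 68676 421092
20 6821 69789 351303
21 5691 70919 280384
22 4542 72068 208316
23 3374 73236 135080
24 2188 74422 60658
25 982 60658 0

1. interest=⌊1554610·162/10000⌋=25184; principal=76610-25184=51426; balance=1554610-51426=1503184
2. interest=⌊1503184·162/10000⌋=24351; principal=76610-24351=52259; balance=1503184-52259=1450925
3. interest=⌊1450925·162/10000⌋=23504; principal=76610-23504=53106; balance=1450925-53106=1397819
4. interest=⌊1397819·162/10000⌋=22644; principal=76610-22644=53966; balance=1397819-53966=1343853
5. interest=⌊1343853·162/10000⌋=21770; principal=76610-21770=54840; balance=1343853-54840=1289013
6. interest=⌊1289013·162/10000⌋=20882; principal=76610-20882=55728; balance=1289013-55728=1233285
7. interest=⌊1233285·162/10000⌋=19979; principal=76610-19979=56631; balance=1233285-56631=1176654
8. interest=⌊1176654·162/10000⌋=19061; principal=76610-19061=57549; balance=1176654-57549=1119105
9. interest=⌊1119105·162/10000⌋=18129; principal=76610-18129=58481; balance=1119105-58481=1060624
10. interest=⌊1060624·162/10000⌋=17182; principal=76610-17182=59428; balance=1060624-59428=1001196
11. interest=⌊1001196·162/10000⌋=16219; principal=76610-16219=60391; balance=1001196-60391=940805
12. interest=⌊940805·162/10000⌋=15241; principal=76610-15241=61369; balance=940805-61369=879436
13. interest=⌊879436·162/10000⌋=14246; principal=76610-14246=62364; balance=879436-62364=817072
14. interest=⌊817072·162/10000⌋=13236; principal=76610-13236=63374; balance=817072-63374=753698
15. interest=⌊753698·162/10000⌋=12209; principal=76610-12209=64401; balance=753698-64401=689297
16. interest=⌊689297·162/10000⌋=11166; principal=76610-11166=65444; balance=689297-65444=623853
17. interest=⌊623853·162/10000⌋=10106; principal=76610-10106=66504; balance=623853-66504=557349
18. interest=⌊557349·162/10000⌋=9029; principal=76610-9029=67581; balance=557349-67581=489768
19. interest=⌊489768·162/10000⌋=7934; principal=76610-7934=68676; balance=489768-68676=421092
20. interest=⌊421092·162/10000⌋=6821; principal=76610-6821=69789; balance=421092-69789=351303
21. interest=⌊351303·162/10000⌋=5691; principal=76610-5691=70919; balance=351303-70919=280384
22. interest=⌊280384·162/10000⌋=4542; principal=76610-4542=72068; balance=280384-72068=208316
23. interest=⌊208316·162/10000⌋=3374; principal=76610-3374=73236; balance=208316-73236=135080
24. interest=⌊135080·162/10000⌋=2188; principal=76610-2188=74422; balance=135080-74422=60658
25. interest=⌊60658·162/10000⌋=982; principal=min(76610-982,60658)=60658; balance=60658-60658=0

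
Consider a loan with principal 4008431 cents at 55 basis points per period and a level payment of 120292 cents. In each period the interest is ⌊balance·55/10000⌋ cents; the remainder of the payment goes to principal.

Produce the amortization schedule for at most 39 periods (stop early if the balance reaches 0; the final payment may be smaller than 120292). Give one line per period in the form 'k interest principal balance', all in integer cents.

1 22046 98246 3910185
2 21506 98786 3811399
3 20962 99330 3712069
4 20416 99876 3612193
5 19867 100425 3511768
6 19314 100978 3410790
7 18759 101533 3309257
8 18200 102092 3207165
9 17639 102653 3104512
10 17074 103218 3001294
11 16507 103785 2897509
12 15936 104356 2793153
13 15362 104930 2688223
14 14785 105507 2582716
15 14204 106088 2476628
16 13621 106671 2369957
17 13034 107258 2262699
18 12444 107848 2154851
19 11851 108441 2046410
20 11255 109037 1937373
21 10655 109637 1827736
22 10052 110240 1717496
23 9446 110846 1606650
24 8836 111456 1495194
25 8223 112069 1383125
26 7607 112685 1270440
27 6987 113305 1157135
28 6364 113928 1043207
29 5737 114555 928652
30 5107 115185 813467
31 4474 115818 697649
32 3837 116455 581194
33 3196 117096 464098
34 2552 117740 346358
35 1904 118388 227970
36 1253 119039 108931
37 599 108931 0

1. interest=⌊4008431·55/10000⌋=22046; principal=120292-22046=98246; balance=4008431-98246=3910185
2. interest=⌊3910185·55/10000⌋=21506; principal=120292-21506=98786; balance=3910185-98786=3811399
3. interest=⌊3811399·55/10000⌋=20962; principal=120292-20962=99330; balance=3811399-99330=3712069
4. interest=⌊3712069·55/10000⌋=20416; principal=120292-20416=99876; balance=3712069-99876=3612193
5. interest=⌊3612193·55/10000⌋=19867; principal=120292-19867=100425; balance=3612193-100425=3511768
6. interest=⌊3511768·55/10000⌋=19314; principal=120292-19314=100978; balance=3511768-100978=3410790
7. interest=⌊3410790·55/10000⌋=18759; principal=120292-18759=101533; balance=3410790-101533=3309257
8. interest=⌊3309257·55/10000⌋=18200; principal=120292-18200=102092; balance=3309257-102092=3207165
9. interest=⌊3207165·55/10000⌋=17639; principal=120292-17639=102653; balance=3207165-102653=3104512
10. interest=⌊3104512·55/10000⌋=17074; principal=120292-17074=103218; balance=3104512-103218=3001294
11. interest=⌊3001294·55/10000⌋=16507; principal=120292-16507=103785; balance=3001294-103785=2897509
12. interest=⌊2897509·55/10000⌋=15936; principal=120292-15936=104356; balance=2897509-104356=2793153
13. interest=⌊2793153·55/10000⌋=15362; principal=120292-15362=104930; balance=2793153-104930=2688223
14. interest=⌊2688223·55/10000⌋=14785; principal=120292-14785=105507; balance=2688223-105507=2582716
15. interest=⌊2582716·55/10000⌋=14204; principal=120292-14204=106088; balance=2582716-106088=2476628
16. interest=⌊2476628·55/10000⌋=13621; principal=120292-13621=106671; balance=2476628-106671=2369957
17. interest=⌊2369957·55/10000⌋=13034; principal=120292-13034=107258; balance=2369957-107258=2262699
18. interest=⌊2262699·55/10000⌋=12444; principal=120292-12444=107848; balance=2262699-107848=2154851
19. interest=⌊2154851·55/10000⌋=11851; principal=120292-11851=108441; balance=2154851-108441=2046410
20. interest=⌊2046410·55/10000⌋=11255; principal=120292-11255=109037; balance=2046410-109037=1937373
21. interest=⌊1937373·55/10000⌋=10655; principal=120292-10655=109637; balance=1937373-109637=1827736
22. interest=⌊1827736·55/10000⌋=10052; principal=120292-10052=110240; balance=1827736-110240=1717496
23. interest=⌊1717496·55/10000⌋=9446; principal=120292-9446=110846; balance=1717496-110846=1606650
24. interest=⌊1606650·55/10000⌋=8836; principal=120292-8836=111456; balance=1606650-111456=1495194
25. interest=⌊1495194·55/10000⌋=8223; principal=120292-8223=112069; balance=1495194-112069=1383125
26. interest=⌊1383125·55/10000⌋=7607; principal=120292-7607=112685; balance=1383125-112685=1270440
27. interest=⌊1270440·55/10000⌋=6987; principal=120292-6987=113305; balance=1270440-113305=1157135
28. interest=⌊1157135·55/10000⌋=6364; principal=120292-6364=113928; balance=1157135-113928=1043207
29. interest=⌊1043207·55/10000⌋=5737; principal=120292-5737=114555; balance=1043207-114555=928652
30. interest=⌊928652·55/10000⌋=5107; principal=120292-5107=115185; balance=928652-115185=813467
31. interest=⌊813467·55/10000⌋=4474; principal=120292-4474=115818; balance=813467-115818=697649
32. interest=⌊697649·55/10000⌋=3837; principal=120292-3837=116455; balance=697649-116455=581194
33. interest=⌊581194·55/10000⌋=3196; principal=120292-3196=117096; balance=581194-117096=464098
34. interest=⌊464098·55/10000⌋=2552; principal=120292-2552=117740; balance=464098-117740=346358
35. interest=⌊346358·55/10000⌋=1904; principal=120292-1904=118388; balance=346358-118388=227970
36. interest=⌊227970·55/10000⌋=1253; principal=120292-1253=119039; balance=227970-119039=108931
37. interest=⌊108931·55/10000⌋=599; principal=min(120292-599,108931)=108931; balance=108931-108931=0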